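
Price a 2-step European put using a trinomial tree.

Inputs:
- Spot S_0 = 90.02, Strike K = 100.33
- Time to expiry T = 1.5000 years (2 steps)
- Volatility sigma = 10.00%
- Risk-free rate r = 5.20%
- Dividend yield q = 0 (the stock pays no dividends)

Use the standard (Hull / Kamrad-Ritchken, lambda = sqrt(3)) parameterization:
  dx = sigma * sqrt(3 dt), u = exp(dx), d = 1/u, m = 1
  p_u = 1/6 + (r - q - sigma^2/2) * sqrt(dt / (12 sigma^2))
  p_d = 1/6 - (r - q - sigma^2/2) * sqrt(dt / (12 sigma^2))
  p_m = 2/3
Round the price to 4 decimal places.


Answer: Price = V(0,0) = 5.9656

Derivation:
dt = T/N = 0.750000; dx = sigma*sqrt(3*dt) = 0.150000
u = exp(dx) = 1.161834; d = 1/u = 0.860708
p_u = 0.284167, p_m = 0.666667, p_d = 0.049167
Discount per step: exp(-r*dt) = 0.961751
Stock lattice S(k, j) with j the centered position index:
  k=0: S(0,+0) = 90.0200
  k=1: S(1,-1) = 77.4809; S(1,+0) = 90.0200; S(1,+1) = 104.5883
  k=2: S(2,-2) = 66.6885; S(2,-1) = 77.4809; S(2,+0) = 90.0200; S(2,+1) = 104.5883; S(2,+2) = 121.5143
Terminal payoffs V(N, j) = max(K - S_T, 0):
  V(2,-2) = 33.641544; V(2,-1) = 22.849068; V(2,+0) = 10.310000; V(2,+1) = 0.000000; V(2,+2) = 0.000000
Backward induction: V(k, j) = exp(-r*dt) * [p_u * V(k+1, j+1) + p_m * V(k+1, j) + p_d * V(k+1, j-1)]
  V(1,-1) = exp(-r*dt) * [p_u*10.310000 + p_m*22.849068 + p_d*33.641544] = 19.058545
  V(1,+0) = exp(-r*dt) * [p_u*0.000000 + p_m*10.310000 + p_d*22.849068] = 7.690876
  V(1,+1) = exp(-r*dt) * [p_u*0.000000 + p_m*0.000000 + p_d*10.310000] = 0.487519
  V(0,+0) = exp(-r*dt) * [p_u*0.487519 + p_m*7.690876 + p_d*19.058545] = 5.965579


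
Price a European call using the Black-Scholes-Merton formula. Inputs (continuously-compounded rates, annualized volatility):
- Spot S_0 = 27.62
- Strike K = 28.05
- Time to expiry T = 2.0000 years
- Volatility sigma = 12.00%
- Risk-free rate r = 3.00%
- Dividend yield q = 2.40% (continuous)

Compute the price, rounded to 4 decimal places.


Answer: Price = 1.7381

Derivation:
d1 = (ln(S/K) + (r - q + 0.5*sigma^2) * T) / (sigma * sqrt(T)) = 0.06453243
d2 = d1 - sigma * sqrt(T) = -0.10517320
exp(-rT) = 0.94176453; exp(-qT) = 0.95313379
C = S_0 * exp(-qT) * N(d1) - K * exp(-rT) * N(d2)
N(d1) = 0.52572686; N(d2) = 0.45811919
C = 27.6200 * 0.95313379 * 0.52572686 - 28.0500 * 0.94176453 * 0.45811919 = 1.7381


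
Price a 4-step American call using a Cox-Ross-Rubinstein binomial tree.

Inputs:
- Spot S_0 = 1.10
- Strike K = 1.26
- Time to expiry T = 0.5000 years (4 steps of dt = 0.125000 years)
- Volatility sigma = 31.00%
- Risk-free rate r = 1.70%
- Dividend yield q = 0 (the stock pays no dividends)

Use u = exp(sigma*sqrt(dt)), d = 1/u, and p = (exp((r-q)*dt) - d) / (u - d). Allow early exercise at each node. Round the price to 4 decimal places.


dt = T/N = 0.125000
u = exp(sigma*sqrt(dt)) = 1.115833; d = 1/u = 0.896191
p = (exp((r-q)*dt) - d) / (u - d) = 0.482312
Discount per step: exp(-r*dt) = 0.997877
Stock lattice S(k, i) with i counting down-moves:
  k=0: S(0,0) = 1.1000
  k=1: S(1,0) = 1.2274; S(1,1) = 0.9858
  k=2: S(2,0) = 1.3696; S(2,1) = 1.1000; S(2,2) = 0.8835
  k=3: S(3,0) = 1.5282; S(3,1) = 1.2274; S(3,2) = 0.9858; S(3,3) = 0.7918
  k=4: S(4,0) = 1.7053; S(4,1) = 1.3696; S(4,2) = 1.1000; S(4,3) = 0.8835; S(4,4) = 0.7096
Terminal payoffs V(N, i) = max(S_T - K, 0):
  V(4,0) = 0.445258; V(4,1) = 0.109593; V(4,2) = 0.000000; V(4,3) = 0.000000; V(4,4) = 0.000000
Backward induction: V(k, i) = exp(-r*dt) * [p * V(k+1, i) + (1-p) * V(k+1, i+1)]; then take max(V_cont, immediate exercise) for American.
  V(3,0) = exp(-r*dt) * [p*0.445258 + (1-p)*0.109593] = 0.270912; exercise = 0.268237; V(3,0) = max -> 0.270912
  V(3,1) = exp(-r*dt) * [p*0.109593 + (1-p)*0.000000] = 0.052746; exercise = 0.000000; V(3,1) = max -> 0.052746
  V(3,2) = exp(-r*dt) * [p*0.000000 + (1-p)*0.000000] = 0.000000; exercise = 0.000000; V(3,2) = max -> 0.000000
  V(3,3) = exp(-r*dt) * [p*0.000000 + (1-p)*0.000000] = 0.000000; exercise = 0.000000; V(3,3) = max -> 0.000000
  V(2,0) = exp(-r*dt) * [p*0.270912 + (1-p)*0.052746] = 0.157634; exercise = 0.109593; V(2,0) = max -> 0.157634
  V(2,1) = exp(-r*dt) * [p*0.052746 + (1-p)*0.000000] = 0.025386; exercise = 0.000000; V(2,1) = max -> 0.025386
  V(2,2) = exp(-r*dt) * [p*0.000000 + (1-p)*0.000000] = 0.000000; exercise = 0.000000; V(2,2) = max -> 0.000000
  V(1,0) = exp(-r*dt) * [p*0.157634 + (1-p)*0.025386] = 0.088982; exercise = 0.000000; V(1,0) = max -> 0.088982
  V(1,1) = exp(-r*dt) * [p*0.025386 + (1-p)*0.000000] = 0.012218; exercise = 0.000000; V(1,1) = max -> 0.012218
  V(0,0) = exp(-r*dt) * [p*0.088982 + (1-p)*0.012218] = 0.049137; exercise = 0.000000; V(0,0) = max -> 0.049137

Answer: Price = V(0,0) = 0.0491


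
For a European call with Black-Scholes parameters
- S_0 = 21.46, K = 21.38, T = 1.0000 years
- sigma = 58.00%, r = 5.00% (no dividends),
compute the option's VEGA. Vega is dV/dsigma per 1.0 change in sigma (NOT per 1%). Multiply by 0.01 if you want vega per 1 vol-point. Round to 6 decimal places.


d1 = 0.3826462614; d2 = -0.1973537386
phi(d1) = 0.3707795441; exp(-qT) = 1.0000000000; exp(-rT) = 0.9512294245
Vega = S * exp(-qT) * phi(d1) * sqrt(T) = 21.4600 * 1.0000000000 * 0.3707795441 * 1.0000000000 = 7.956929

Answer: Vega = 7.956929


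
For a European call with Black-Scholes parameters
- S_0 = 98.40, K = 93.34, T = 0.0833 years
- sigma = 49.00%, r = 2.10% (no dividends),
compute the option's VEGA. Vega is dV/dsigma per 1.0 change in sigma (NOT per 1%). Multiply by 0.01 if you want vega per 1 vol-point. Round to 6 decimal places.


Answer: Vega = 10.209416

Derivation:
d1 = 0.4563737599; d2 = 0.3149512369
phi(d1) = 0.3594870813; exp(-qT) = 1.0000000000; exp(-rT) = 0.9982522291
Vega = S * exp(-qT) * phi(d1) * sqrt(T) = 98.4000 * 1.0000000000 * 0.3594870813 * 0.2886173938 = 10.209416


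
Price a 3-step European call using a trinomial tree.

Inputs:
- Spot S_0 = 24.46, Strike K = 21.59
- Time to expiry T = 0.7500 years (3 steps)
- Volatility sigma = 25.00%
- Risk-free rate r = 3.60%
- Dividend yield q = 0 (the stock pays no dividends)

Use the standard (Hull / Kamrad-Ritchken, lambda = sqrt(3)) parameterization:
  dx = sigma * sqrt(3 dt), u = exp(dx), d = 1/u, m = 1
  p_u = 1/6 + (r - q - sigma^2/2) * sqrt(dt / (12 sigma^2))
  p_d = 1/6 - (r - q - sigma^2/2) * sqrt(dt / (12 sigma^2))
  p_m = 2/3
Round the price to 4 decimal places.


dt = T/N = 0.250000; dx = sigma*sqrt(3*dt) = 0.216506
u = exp(dx) = 1.241731; d = 1/u = 0.805327
p_u = 0.169409, p_m = 0.666667, p_d = 0.163924
Discount per step: exp(-r*dt) = 0.991040
Stock lattice S(k, j) with j the centered position index:
  k=0: S(0,+0) = 24.4600
  k=1: S(1,-1) = 19.6983; S(1,+0) = 24.4600; S(1,+1) = 30.3727
  k=2: S(2,-2) = 15.8636; S(2,-1) = 19.6983; S(2,+0) = 24.4600; S(2,+1) = 30.3727; S(2,+2) = 37.7148
  k=3: S(3,-3) = 12.7754; S(3,-2) = 15.8636; S(3,-1) = 19.6983; S(3,+0) = 24.4600; S(3,+1) = 30.3727; S(3,+2) = 37.7148; S(3,+3) = 46.8316
Terminal payoffs V(N, j) = max(S_T - K, 0):
  V(3,-3) = 0.000000; V(3,-2) = 0.000000; V(3,-1) = 0.000000; V(3,+0) = 2.870000; V(3,+1) = 8.782740; V(3,+2) = 16.124771; V(3,+3) = 25.241600
Backward induction: V(k, j) = exp(-r*dt) * [p_u * V(k+1, j+1) + p_m * V(k+1, j) + p_d * V(k+1, j-1)]
  V(2,-2) = exp(-r*dt) * [p_u*0.000000 + p_m*0.000000 + p_d*0.000000] = 0.000000
  V(2,-1) = exp(-r*dt) * [p_u*2.870000 + p_m*0.000000 + p_d*0.000000] = 0.481848
  V(2,+0) = exp(-r*dt) * [p_u*8.782740 + p_m*2.870000 + p_d*0.000000] = 3.370736
  V(2,+1) = exp(-r*dt) * [p_u*16.124771 + p_m*8.782740 + p_d*2.870000] = 8.976155
  V(2,+2) = exp(-r*dt) * [p_u*25.241600 + p_m*16.124771 + p_d*8.782740] = 16.318181
  V(1,-1) = exp(-r*dt) * [p_u*3.370736 + p_m*0.481848 + p_d*0.000000] = 0.884271
  V(1,+0) = exp(-r*dt) * [p_u*8.976155 + p_m*3.370736 + p_d*0.481848] = 3.812320
  V(1,+1) = exp(-r*dt) * [p_u*16.318181 + p_m*8.976155 + p_d*3.370736] = 9.217762
  V(0,+0) = exp(-r*dt) * [p_u*9.217762 + p_m*3.812320 + p_d*0.884271] = 4.210012

Answer: Price = V(0,0) = 4.2100


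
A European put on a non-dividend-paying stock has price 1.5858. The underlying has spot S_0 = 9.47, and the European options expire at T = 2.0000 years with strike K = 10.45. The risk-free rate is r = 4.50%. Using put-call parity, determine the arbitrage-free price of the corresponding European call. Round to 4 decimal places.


Put-call parity: C - P = S_0 * exp(-qT) - K * exp(-rT).
S_0 * exp(-qT) = 9.4700 * 1.00000000 = 9.47000000
K * exp(-rT) = 10.4500 * 0.91393119 = 9.55058089
C = P + S*exp(-qT) - K*exp(-rT)
C = 1.5858 + 9.47000000 - 9.55058089 = 1.5052

Answer: Call price = 1.5052


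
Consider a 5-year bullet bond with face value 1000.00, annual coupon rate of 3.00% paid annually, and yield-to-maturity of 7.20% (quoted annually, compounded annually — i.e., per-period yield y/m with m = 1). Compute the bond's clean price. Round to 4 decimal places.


Answer: Price = 828.7100

Derivation:
Coupon per period c = face * coupon_rate / m = 30.000000
Periods per year m = 1; per-period yield y/m = 0.072000
Number of cashflows N = 5
Cashflows (t years, CF_t, discount factor 1/(1+y/m)^(m*t), PV):
  t = 1.0000: CF_t = 30.000000, DF = 0.932836, PV = 27.985075
  t = 2.0000: CF_t = 30.000000, DF = 0.870183, PV = 26.105480
  t = 3.0000: CF_t = 30.000000, DF = 0.811738, PV = 24.352127
  t = 4.0000: CF_t = 30.000000, DF = 0.757218, PV = 22.716536
  t = 5.0000: CF_t = 1030.000000, DF = 0.706360, PV = 727.550759
Price P = sum_t PV_t = 828.709977


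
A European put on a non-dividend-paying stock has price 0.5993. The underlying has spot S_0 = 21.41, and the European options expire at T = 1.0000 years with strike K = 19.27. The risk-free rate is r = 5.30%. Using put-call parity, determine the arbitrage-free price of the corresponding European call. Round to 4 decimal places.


Answer: Call price = 3.7340

Derivation:
Put-call parity: C - P = S_0 * exp(-qT) - K * exp(-rT).
S_0 * exp(-qT) = 21.4100 * 1.00000000 = 21.41000000
K * exp(-rT) = 19.2700 * 0.94838001 = 18.27528284
C = P + S*exp(-qT) - K*exp(-rT)
C = 0.5993 + 21.41000000 - 18.27528284 = 3.7340


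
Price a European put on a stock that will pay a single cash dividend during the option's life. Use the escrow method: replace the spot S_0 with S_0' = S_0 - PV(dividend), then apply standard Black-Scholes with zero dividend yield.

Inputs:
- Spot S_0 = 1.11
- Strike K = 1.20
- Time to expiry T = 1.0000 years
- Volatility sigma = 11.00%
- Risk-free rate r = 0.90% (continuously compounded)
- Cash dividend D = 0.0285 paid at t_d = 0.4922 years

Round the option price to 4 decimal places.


PV(D) = D * exp(-r * t_d) = 0.0285 * 0.99558000 = 0.02837403
S_0' = S_0 - PV(D) = 1.1100 - 0.02837403 = 1.08162597
d1 = (ln(S_0'/K) + (r + sigma^2/2)*T) / (sigma*sqrt(T)) = -0.80732836
d2 = d1 - sigma*sqrt(T) = -0.91732836
exp(-rT) = 0.99104038
N(-d1) = 0.79026134; N(-d2) = 0.82051470
P = K * exp(-rT) * N(-d2) - S_0' * N(-d1) = 1.2000 * 0.99104038 * 0.82051470 - 1.08162597 * 0.79026134 = 0.1210

Answer: Price = 0.1210


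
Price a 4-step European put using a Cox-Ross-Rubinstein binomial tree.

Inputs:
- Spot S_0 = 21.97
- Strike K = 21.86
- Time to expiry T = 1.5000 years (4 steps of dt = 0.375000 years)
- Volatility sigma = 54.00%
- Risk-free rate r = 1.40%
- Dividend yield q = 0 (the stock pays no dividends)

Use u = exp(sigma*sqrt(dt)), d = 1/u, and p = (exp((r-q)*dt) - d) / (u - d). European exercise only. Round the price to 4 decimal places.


Answer: Price = V(0,0) = 5.0237

Derivation:
dt = T/N = 0.375000
u = exp(sigma*sqrt(dt)) = 1.391916; d = 1/u = 0.718434
p = (exp((r-q)*dt) - d) / (u - d) = 0.425891
Discount per step: exp(-r*dt) = 0.994764
Stock lattice S(k, i) with i counting down-moves:
  k=0: S(0,0) = 21.9700
  k=1: S(1,0) = 30.5804; S(1,1) = 15.7840
  k=2: S(2,0) = 42.5653; S(2,1) = 21.9700; S(2,2) = 11.3398
  k=3: S(3,0) = 59.2474; S(3,1) = 30.5804; S(3,2) = 15.7840; S(3,3) = 8.1469
  k=4: S(4,0) = 82.4673; S(4,1) = 42.5653; S(4,2) = 21.9700; S(4,3) = 11.3398; S(4,4) = 5.8530
Terminal payoffs V(N, i) = max(K - S_T, 0):
  V(4,0) = 0.000000; V(4,1) = 0.000000; V(4,2) = 0.000000; V(4,3) = 10.520234; V(4,4) = 16.007005
Backward induction: V(k, i) = exp(-r*dt) * [p * V(k+1, i) + (1-p) * V(k+1, i+1)].
  V(3,0) = exp(-r*dt) * [p*0.000000 + (1-p)*0.000000] = 0.000000
  V(3,1) = exp(-r*dt) * [p*0.000000 + (1-p)*0.000000] = 0.000000
  V(3,2) = exp(-r*dt) * [p*0.000000 + (1-p)*10.520234] = 6.008138
  V(3,3) = exp(-r*dt) * [p*10.520234 + (1-p)*16.007005] = 13.598660
  V(2,0) = exp(-r*dt) * [p*0.000000 + (1-p)*0.000000] = 0.000000
  V(2,1) = exp(-r*dt) * [p*0.000000 + (1-p)*6.008138] = 3.431266
  V(2,2) = exp(-r*dt) * [p*6.008138 + (1-p)*13.598660] = 10.311649
  V(1,0) = exp(-r*dt) * [p*0.000000 + (1-p)*3.431266] = 1.959607
  V(1,1) = exp(-r*dt) * [p*3.431266 + (1-p)*10.311649] = 7.342707
  V(0,0) = exp(-r*dt) * [p*1.959607 + (1-p)*7.342707] = 5.023651


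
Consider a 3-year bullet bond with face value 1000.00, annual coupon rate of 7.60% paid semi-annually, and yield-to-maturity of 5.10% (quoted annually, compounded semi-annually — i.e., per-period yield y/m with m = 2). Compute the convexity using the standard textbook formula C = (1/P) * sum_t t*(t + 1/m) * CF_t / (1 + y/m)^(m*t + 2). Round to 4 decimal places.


Answer: Convexity = 8.8726

Derivation:
Coupon per period c = face * coupon_rate / m = 38.000000
Periods per year m = 2; per-period yield y/m = 0.025500
Number of cashflows N = 6
Cashflows (t years, CF_t, discount factor 1/(1+y/m)^(m*t), PV):
  t = 0.5000: CF_t = 38.000000, DF = 0.975134, PV = 37.055095
  t = 1.0000: CF_t = 38.000000, DF = 0.950886, PV = 36.133686
  t = 1.5000: CF_t = 38.000000, DF = 0.927242, PV = 35.235189
  t = 2.0000: CF_t = 38.000000, DF = 0.904185, PV = 34.359033
  t = 2.5000: CF_t = 38.000000, DF = 0.881702, PV = 33.504664
  t = 3.0000: CF_t = 1038.000000, DF = 0.859777, PV = 892.448914
Price P = sum_t PV_t = 1068.736582
Convexity numerator sum_t t*(t + 1/m) * CF_t / (1+y/m)^(m*t + 2):
  t = 0.5000: term = 17.617594
  t = 1.0000: term = 51.538550
  t = 1.5000: term = 100.513993
  t = 2.0000: term = 163.357701
  t = 2.5000: term = 238.943492
  t = 3.0000: term = 8910.484826
Convexity = (1/P) * sum = 9482.456157 / 1068.736582 = 8.872585


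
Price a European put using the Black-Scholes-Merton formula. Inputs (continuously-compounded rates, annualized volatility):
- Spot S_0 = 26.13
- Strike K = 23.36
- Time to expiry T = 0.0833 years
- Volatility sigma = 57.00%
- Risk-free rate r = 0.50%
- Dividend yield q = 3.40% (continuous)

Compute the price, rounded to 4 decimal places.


d1 = (ln(S/K) + (r - q + 0.5*sigma^2) * T) / (sigma * sqrt(T)) = 0.74873183
d2 = d1 - sigma * sqrt(T) = 0.58421991
exp(-rT) = 0.99958359; exp(-qT) = 0.99717181
P = K * exp(-rT) * N(-d2) - S_0 * exp(-qT) * N(-d1)
N(-d1) = 0.22700943; N(-d2) = 0.27953618
P = 23.3600 * 0.99958359 * 0.27953618 - 26.1300 * 0.99717181 * 0.22700943 = 0.6123

Answer: Price = 0.6123


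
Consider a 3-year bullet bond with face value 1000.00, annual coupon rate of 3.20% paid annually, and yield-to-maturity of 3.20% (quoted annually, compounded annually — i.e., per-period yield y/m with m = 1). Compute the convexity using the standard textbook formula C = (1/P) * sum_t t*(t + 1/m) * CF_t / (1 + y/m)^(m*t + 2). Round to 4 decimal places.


Answer: Convexity = 10.8069

Derivation:
Coupon per period c = face * coupon_rate / m = 32.000000
Periods per year m = 1; per-period yield y/m = 0.032000
Number of cashflows N = 3
Cashflows (t years, CF_t, discount factor 1/(1+y/m)^(m*t), PV):
  t = 1.0000: CF_t = 32.000000, DF = 0.968992, PV = 31.007752
  t = 2.0000: CF_t = 32.000000, DF = 0.938946, PV = 30.046271
  t = 3.0000: CF_t = 1032.000000, DF = 0.909831, PV = 938.945977
Price P = sum_t PV_t = 1000.000000
Convexity numerator sum_t t*(t + 1/m) * CF_t / (1+y/m)^(m*t + 2):
  t = 1.0000: term = 58.229208
  t = 2.0000: term = 169.270953
  t = 3.0000: term = 10579.434568
Convexity = (1/P) * sum = 10806.934729 / 1000.000000 = 10.806935


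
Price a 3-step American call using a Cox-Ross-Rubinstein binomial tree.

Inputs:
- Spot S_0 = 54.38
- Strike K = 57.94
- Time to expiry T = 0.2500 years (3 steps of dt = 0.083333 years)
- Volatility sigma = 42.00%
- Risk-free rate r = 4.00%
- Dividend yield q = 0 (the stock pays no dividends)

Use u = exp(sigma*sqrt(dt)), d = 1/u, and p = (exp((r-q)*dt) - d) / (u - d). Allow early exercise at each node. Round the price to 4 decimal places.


Answer: Price = V(0,0) = 3.5076

Derivation:
dt = T/N = 0.083333
u = exp(sigma*sqrt(dt)) = 1.128900; d = 1/u = 0.885818
p = (exp((r-q)*dt) - d) / (u - d) = 0.483462
Discount per step: exp(-r*dt) = 0.996672
Stock lattice S(k, i) with i counting down-moves:
  k=0: S(0,0) = 54.3800
  k=1: S(1,0) = 61.3896; S(1,1) = 48.1708
  k=2: S(2,0) = 69.3027; S(2,1) = 54.3800; S(2,2) = 42.6706
  k=3: S(3,0) = 78.2358; S(3,1) = 61.3896; S(3,2) = 48.1708; S(3,3) = 37.7984
Terminal payoffs V(N, i) = max(S_T - K, 0):
  V(3,0) = 20.295782; V(3,1) = 3.449573; V(3,2) = 0.000000; V(3,3) = 0.000000
Backward induction: V(k, i) = exp(-r*dt) * [p * V(k+1, i) + (1-p) * V(k+1, i+1)]; then take max(V_cont, immediate exercise) for American.
  V(2,0) = exp(-r*dt) * [p*20.295782 + (1-p)*3.449573] = 11.555490; exercise = 11.362678; V(2,0) = max -> 11.555490
  V(2,1) = exp(-r*dt) * [p*3.449573 + (1-p)*0.000000] = 1.662187; exercise = 0.000000; V(2,1) = max -> 1.662187
  V(2,2) = exp(-r*dt) * [p*0.000000 + (1-p)*0.000000] = 0.000000; exercise = 0.000000; V(2,2) = max -> 0.000000
  V(1,0) = exp(-r*dt) * [p*11.555490 + (1-p)*1.662187] = 6.423774; exercise = 3.449573; V(1,0) = max -> 6.423774
  V(1,1) = exp(-r*dt) * [p*1.662187 + (1-p)*0.000000] = 0.800930; exercise = 0.000000; V(1,1) = max -> 0.800930
  V(0,0) = exp(-r*dt) * [p*6.423774 + (1-p)*0.800930] = 3.507649; exercise = 0.000000; V(0,0) = max -> 3.507649


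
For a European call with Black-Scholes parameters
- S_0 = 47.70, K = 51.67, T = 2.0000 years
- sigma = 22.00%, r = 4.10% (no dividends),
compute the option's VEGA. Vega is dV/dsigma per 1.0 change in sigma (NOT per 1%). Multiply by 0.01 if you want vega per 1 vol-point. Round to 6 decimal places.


d1 = 0.1621654766; d2 = -0.1489615071
phi(d1) = 0.3937309960; exp(-qT) = 1.0000000000; exp(-rT) = 0.9212719587
Vega = S * exp(-qT) * phi(d1) * sqrt(T) = 47.7000 * 1.0000000000 * 0.3937309960 * 1.4142135624 = 26.560300

Answer: Vega = 26.560300


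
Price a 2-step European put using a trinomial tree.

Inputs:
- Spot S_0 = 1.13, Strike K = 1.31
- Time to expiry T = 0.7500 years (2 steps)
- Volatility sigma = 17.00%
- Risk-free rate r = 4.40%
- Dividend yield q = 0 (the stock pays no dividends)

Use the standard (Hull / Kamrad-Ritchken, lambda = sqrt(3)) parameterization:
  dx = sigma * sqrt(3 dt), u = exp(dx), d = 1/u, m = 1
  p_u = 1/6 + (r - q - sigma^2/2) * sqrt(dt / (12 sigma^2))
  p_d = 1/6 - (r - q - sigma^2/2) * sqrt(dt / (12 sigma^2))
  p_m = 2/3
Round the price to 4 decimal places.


dt = T/N = 0.375000; dx = sigma*sqrt(3*dt) = 0.180312
u = exp(dx) = 1.197591; d = 1/u = 0.835009
p_u = 0.197395, p_m = 0.666667, p_d = 0.135939
Discount per step: exp(-r*dt) = 0.983635
Stock lattice S(k, j) with j the centered position index:
  k=0: S(0,+0) = 1.1300
  k=1: S(1,-1) = 0.9436; S(1,+0) = 1.1300; S(1,+1) = 1.3533
  k=2: S(2,-2) = 0.7879; S(2,-1) = 0.9436; S(2,+0) = 1.1300; S(2,+1) = 1.3533; S(2,+2) = 1.6207
Terminal payoffs V(N, j) = max(K - S_T, 0):
  V(2,-2) = 0.522118; V(2,-1) = 0.366439; V(2,+0) = 0.180000; V(2,+1) = 0.000000; V(2,+2) = 0.000000
Backward induction: V(k, j) = exp(-r*dt) * [p_u * V(k+1, j+1) + p_m * V(k+1, j) + p_d * V(k+1, j-1)]
  V(1,-1) = exp(-r*dt) * [p_u*0.180000 + p_m*0.366439 + p_d*0.522118] = 0.345059
  V(1,+0) = exp(-r*dt) * [p_u*0.000000 + p_m*0.180000 + p_d*0.366439] = 0.167034
  V(1,+1) = exp(-r*dt) * [p_u*0.000000 + p_m*0.000000 + p_d*0.180000] = 0.024069
  V(0,+0) = exp(-r*dt) * [p_u*0.024069 + p_m*0.167034 + p_d*0.345059] = 0.160346

Answer: Price = V(0,0) = 0.1603


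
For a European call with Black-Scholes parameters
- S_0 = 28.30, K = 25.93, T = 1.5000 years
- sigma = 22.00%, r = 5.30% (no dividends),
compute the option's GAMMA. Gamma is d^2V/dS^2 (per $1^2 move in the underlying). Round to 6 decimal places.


Answer: Gamma = 0.039362

Derivation:
d1 = 0.7543730864; d2 = 0.4849292146
phi(d1) = 0.3001485051; exp(-qT) = 1.0000000000; exp(-rT) = 0.9235780200
Gamma = exp(-qT) * phi(d1) / (S * sigma * sqrt(T)) = 1.0000000000 * 0.3001485051 / (28.3000 * 0.2200 * 1.2247448714) = 0.039362


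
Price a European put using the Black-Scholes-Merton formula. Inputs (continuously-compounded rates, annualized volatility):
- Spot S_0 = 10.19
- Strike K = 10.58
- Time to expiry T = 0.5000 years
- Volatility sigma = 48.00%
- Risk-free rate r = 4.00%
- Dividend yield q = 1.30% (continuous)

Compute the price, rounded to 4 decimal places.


Answer: Price = 1.5076

Derivation:
d1 = (ln(S/K) + (r - q + 0.5*sigma^2) * T) / (sigma * sqrt(T)) = 0.09882236
d2 = d1 - sigma * sqrt(T) = -0.24058890
exp(-rT) = 0.98019867; exp(-qT) = 0.99352108
P = K * exp(-rT) * N(-d2) - S_0 * exp(-qT) * N(-d1)
N(-d1) = 0.46063966; N(-d2) = 0.59506312
P = 10.5800 * 0.98019867 * 0.59506312 - 10.1900 * 0.99352108 * 0.46063966 = 1.5076


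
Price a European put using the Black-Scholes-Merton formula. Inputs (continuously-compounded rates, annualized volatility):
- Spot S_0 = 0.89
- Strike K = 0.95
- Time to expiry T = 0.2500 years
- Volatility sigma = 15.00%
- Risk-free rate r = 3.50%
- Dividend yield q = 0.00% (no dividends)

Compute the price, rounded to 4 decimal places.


d1 = (ln(S/K) + (r - q + 0.5*sigma^2) * T) / (sigma * sqrt(T)) = -0.71570696
d2 = d1 - sigma * sqrt(T) = -0.79070696
exp(-rT) = 0.99128817; exp(-qT) = 1.00000000
P = K * exp(-rT) * N(-d2) - S_0 * exp(-qT) * N(-d1)
N(-d1) = 0.76291384; N(-d2) = 0.78544249
P = 0.9500 * 0.99128817 * 0.78544249 - 0.8900 * 1.00000000 * 0.76291384 = 0.0607

Answer: Price = 0.0607


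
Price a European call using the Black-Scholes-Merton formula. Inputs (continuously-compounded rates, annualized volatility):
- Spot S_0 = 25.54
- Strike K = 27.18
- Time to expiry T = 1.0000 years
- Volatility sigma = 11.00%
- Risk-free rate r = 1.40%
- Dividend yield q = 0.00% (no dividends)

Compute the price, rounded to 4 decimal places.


d1 = (ln(S/K) + (r - q + 0.5*sigma^2) * T) / (sigma * sqrt(T)) = -0.38350507
d2 = d1 - sigma * sqrt(T) = -0.49350507
exp(-rT) = 0.98609754; exp(-qT) = 1.00000000
C = S_0 * exp(-qT) * N(d1) - K * exp(-rT) * N(d2)
N(d1) = 0.35067265; N(d2) = 0.31082788
C = 25.5400 * 1.00000000 * 0.35067265 - 27.1800 * 0.98609754 * 0.31082788 = 0.6253

Answer: Price = 0.6253


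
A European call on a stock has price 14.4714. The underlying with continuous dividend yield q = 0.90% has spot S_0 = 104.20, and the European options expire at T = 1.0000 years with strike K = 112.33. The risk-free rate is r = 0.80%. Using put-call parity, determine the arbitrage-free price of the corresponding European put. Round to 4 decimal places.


Answer: Put price = 22.6399

Derivation:
Put-call parity: C - P = S_0 * exp(-qT) - K * exp(-rT).
S_0 * exp(-qT) = 104.2000 * 0.99104038 = 103.26640747
K * exp(-rT) = 112.3300 * 0.99203191 = 111.43494499
P = C - S*exp(-qT) + K*exp(-rT)
P = 14.4714 - 103.26640747 + 111.43494499 = 22.6399


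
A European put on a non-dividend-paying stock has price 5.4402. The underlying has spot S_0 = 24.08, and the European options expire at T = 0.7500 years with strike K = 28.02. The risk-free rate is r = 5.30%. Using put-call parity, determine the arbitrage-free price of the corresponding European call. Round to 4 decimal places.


Answer: Call price = 2.5921

Derivation:
Put-call parity: C - P = S_0 * exp(-qT) - K * exp(-rT).
S_0 * exp(-qT) = 24.0800 * 1.00000000 = 24.08000000
K * exp(-rT) = 28.0200 * 0.96102967 = 26.92805126
C = P + S*exp(-qT) - K*exp(-rT)
C = 5.4402 + 24.08000000 - 26.92805126 = 2.5921


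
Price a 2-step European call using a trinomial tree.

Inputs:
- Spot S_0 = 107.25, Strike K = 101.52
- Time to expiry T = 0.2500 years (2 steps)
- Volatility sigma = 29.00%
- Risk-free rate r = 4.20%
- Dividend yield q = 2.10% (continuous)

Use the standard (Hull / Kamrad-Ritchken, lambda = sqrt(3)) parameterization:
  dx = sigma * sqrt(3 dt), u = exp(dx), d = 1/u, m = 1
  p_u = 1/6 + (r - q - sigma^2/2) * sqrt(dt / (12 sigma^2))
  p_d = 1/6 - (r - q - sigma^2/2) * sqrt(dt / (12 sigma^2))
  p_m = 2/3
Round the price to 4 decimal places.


Answer: Price = V(0,0) = 9.7097

Derivation:
dt = T/N = 0.125000; dx = sigma*sqrt(3*dt) = 0.177588
u = exp(dx) = 1.194333; d = 1/u = 0.837287
p_u = 0.159258, p_m = 0.666667, p_d = 0.174075
Discount per step: exp(-r*dt) = 0.994764
Stock lattice S(k, j) with j the centered position index:
  k=0: S(0,+0) = 107.2500
  k=1: S(1,-1) = 89.7991; S(1,+0) = 107.2500; S(1,+1) = 128.0922
  k=2: S(2,-2) = 75.1876; S(2,-1) = 89.7991; S(2,+0) = 107.2500; S(2,+1) = 128.0922; S(2,+2) = 152.9848
Terminal payoffs V(N, j) = max(S_T - K, 0):
  V(2,-2) = 0.000000; V(2,-1) = 0.000000; V(2,+0) = 5.730000; V(2,+1) = 26.572232; V(2,+2) = 51.464800
Backward induction: V(k, j) = exp(-r*dt) * [p_u * V(k+1, j+1) + p_m * V(k+1, j) + p_d * V(k+1, j-1)]
  V(1,-1) = exp(-r*dt) * [p_u*5.730000 + p_m*0.000000 + p_d*0.000000] = 0.907772
  V(1,+0) = exp(-r*dt) * [p_u*26.572232 + p_m*5.730000 + p_d*0.000000] = 8.009689
  V(1,+1) = exp(-r*dt) * [p_u*51.464800 + p_m*26.572232 + p_d*5.730000] = 26.767571
  V(0,+0) = exp(-r*dt) * [p_u*26.767571 + p_m*8.009689 + p_d*0.907772] = 9.709663


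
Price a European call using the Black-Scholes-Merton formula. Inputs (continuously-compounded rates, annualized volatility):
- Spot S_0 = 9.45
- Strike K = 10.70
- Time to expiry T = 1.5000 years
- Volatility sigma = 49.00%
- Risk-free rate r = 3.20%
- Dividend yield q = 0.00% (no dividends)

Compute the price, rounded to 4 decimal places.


d1 = (ln(S/K) + (r - q + 0.5*sigma^2) * T) / (sigma * sqrt(T)) = 0.17304062
d2 = d1 - sigma * sqrt(T) = -0.42708437
exp(-rT) = 0.95313379; exp(-qT) = 1.00000000
C = S_0 * exp(-qT) * N(d1) - K * exp(-rT) * N(d2)
N(d1) = 0.56869025; N(d2) = 0.33465894
C = 9.4500 * 1.00000000 * 0.56869025 - 10.7000 * 0.95313379 * 0.33465894 = 1.9611

Answer: Price = 1.9611


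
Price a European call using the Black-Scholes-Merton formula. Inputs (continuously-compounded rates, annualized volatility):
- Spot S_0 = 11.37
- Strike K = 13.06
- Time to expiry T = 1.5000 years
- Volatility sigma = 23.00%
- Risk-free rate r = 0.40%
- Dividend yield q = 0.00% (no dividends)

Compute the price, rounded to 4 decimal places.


d1 = (ln(S/K) + (r - q + 0.5*sigma^2) * T) / (sigma * sqrt(T)) = -0.32979652
d2 = d1 - sigma * sqrt(T) = -0.61148784
exp(-rT) = 0.99401796; exp(-qT) = 1.00000000
C = S_0 * exp(-qT) * N(d1) - K * exp(-rT) * N(d2)
N(d1) = 0.37077686; N(d2) = 0.27043833
C = 11.3700 * 1.00000000 * 0.37077686 - 13.0600 * 0.99401796 * 0.27043833 = 0.7049

Answer: Price = 0.7049


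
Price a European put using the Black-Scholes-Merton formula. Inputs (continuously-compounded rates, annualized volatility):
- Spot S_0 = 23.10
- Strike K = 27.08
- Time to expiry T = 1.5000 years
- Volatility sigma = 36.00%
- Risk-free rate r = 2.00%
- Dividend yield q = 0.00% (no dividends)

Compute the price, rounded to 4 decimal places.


Answer: Price = 6.0775

Derivation:
d1 = (ln(S/K) + (r - q + 0.5*sigma^2) * T) / (sigma * sqrt(T)) = -0.07203956
d2 = d1 - sigma * sqrt(T) = -0.51294772
exp(-rT) = 0.97044553; exp(-qT) = 1.00000000
P = K * exp(-rT) * N(-d2) - S_0 * exp(-qT) * N(-d1)
N(-d1) = 0.52871479; N(-d2) = 0.69600605
P = 27.0800 * 0.97044553 * 0.69600605 - 23.1000 * 1.00000000 * 0.52871479 = 6.0775


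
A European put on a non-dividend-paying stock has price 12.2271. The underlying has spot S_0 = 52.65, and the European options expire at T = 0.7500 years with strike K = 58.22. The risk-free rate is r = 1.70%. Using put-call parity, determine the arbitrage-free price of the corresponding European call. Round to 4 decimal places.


Put-call parity: C - P = S_0 * exp(-qT) - K * exp(-rT).
S_0 * exp(-qT) = 52.6500 * 1.00000000 = 52.65000000
K * exp(-rT) = 58.2200 * 0.98733094 = 57.48240715
C = P + S*exp(-qT) - K*exp(-rT)
C = 12.2271 + 52.65000000 - 57.48240715 = 7.3947

Answer: Call price = 7.3947


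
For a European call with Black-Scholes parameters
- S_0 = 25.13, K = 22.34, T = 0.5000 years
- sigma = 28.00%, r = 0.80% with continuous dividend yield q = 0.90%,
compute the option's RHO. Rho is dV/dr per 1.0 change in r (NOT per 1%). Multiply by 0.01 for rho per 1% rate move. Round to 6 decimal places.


Answer: Rho = 7.664831

Derivation:
d1 = 0.6908612954; d2 = 0.4928713967
phi(d1) = 0.3142447312; exp(-qT) = 0.9955101098; exp(-rT) = 0.9960079893
N(d2) = 0.6889482705
Rho = K*T*exp(-rT)*N(d2) = 22.3400 * 0.5000 * 0.9960079893 * 0.6889482705 = 7.664831


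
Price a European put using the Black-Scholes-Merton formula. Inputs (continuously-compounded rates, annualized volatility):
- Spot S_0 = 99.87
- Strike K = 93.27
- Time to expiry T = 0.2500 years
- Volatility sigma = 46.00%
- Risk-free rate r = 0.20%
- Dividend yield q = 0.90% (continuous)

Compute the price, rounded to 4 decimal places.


Answer: Price = 5.9840

Derivation:
d1 = (ln(S/K) + (r - q + 0.5*sigma^2) * T) / (sigma * sqrt(T)) = 0.40465577
d2 = d1 - sigma * sqrt(T) = 0.17465577
exp(-rT) = 0.99950012; exp(-qT) = 0.99775253
P = K * exp(-rT) * N(-d2) - S_0 * exp(-qT) * N(-d1)
N(-d1) = 0.34286528; N(-d2) = 0.43067506
P = 93.2700 * 0.99950012 * 0.43067506 - 99.8700 * 0.99775253 * 0.34286528 = 5.9840


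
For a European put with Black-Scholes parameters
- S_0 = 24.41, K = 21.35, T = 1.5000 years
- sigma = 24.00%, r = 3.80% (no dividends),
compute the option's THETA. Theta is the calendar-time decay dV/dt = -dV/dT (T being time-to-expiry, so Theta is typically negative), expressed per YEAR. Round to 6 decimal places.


Answer: Theta = -0.459013

Derivation:
d1 = 0.7965643505; d2 = 0.5026255814
phi(d1) = 0.2904871565; exp(-qT) = 1.0000000000; exp(-rT) = 0.9445940694
Theta = -S*exp(-qT)*phi(d1)*sigma/(2*sqrt(T)) + r*K*exp(-rT)*N(-d2) - q*S*exp(-qT)*N(-d1)
N(-d1) = 0.2128520443; N(-d2) = 0.3076137701; sqrt(T) = 1.2247448714
Term 1 = -24.4100 * 1.0000000000 * 0.2904871565 * 0.2400 / (2 * 1.2247448714) = -0.6947528409
Term 2 = 0.0380 * 21.3500 * 0.9445940694 * 0.3076137701 = 0.2357395569
Term 3 = 0 (no dividend yield, q = 0)
Theta = -0.6947528409 + (0.2357395569) + (0.0000000000) = -0.459013


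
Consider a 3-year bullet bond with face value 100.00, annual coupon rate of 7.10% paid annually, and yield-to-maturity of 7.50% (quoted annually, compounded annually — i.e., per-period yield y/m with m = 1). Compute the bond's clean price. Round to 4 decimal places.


Answer: Price = 98.9598

Derivation:
Coupon per period c = face * coupon_rate / m = 7.100000
Periods per year m = 1; per-period yield y/m = 0.075000
Number of cashflows N = 3
Cashflows (t years, CF_t, discount factor 1/(1+y/m)^(m*t), PV):
  t = 1.0000: CF_t = 7.100000, DF = 0.930233, PV = 6.604651
  t = 2.0000: CF_t = 7.100000, DF = 0.865333, PV = 6.143862
  t = 3.0000: CF_t = 107.100000, DF = 0.804961, PV = 86.211277
Price P = sum_t PV_t = 98.959790


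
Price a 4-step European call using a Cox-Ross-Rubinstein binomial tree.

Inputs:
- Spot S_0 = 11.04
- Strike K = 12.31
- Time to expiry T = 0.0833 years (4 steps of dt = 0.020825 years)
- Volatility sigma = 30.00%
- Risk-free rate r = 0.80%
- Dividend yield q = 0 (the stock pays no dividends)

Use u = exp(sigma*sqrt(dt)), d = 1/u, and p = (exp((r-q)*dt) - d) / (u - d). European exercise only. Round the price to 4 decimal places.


dt = T/N = 0.020825
u = exp(sigma*sqrt(dt)) = 1.044243; d = 1/u = 0.957631
p = (exp((r-q)*dt) - d) / (u - d) = 0.491102
Discount per step: exp(-r*dt) = 0.999833
Stock lattice S(k, i) with i counting down-moves:
  k=0: S(0,0) = 11.0400
  k=1: S(1,0) = 11.5284; S(1,1) = 10.5722
  k=2: S(2,0) = 12.0385; S(2,1) = 11.0400; S(2,2) = 10.1243
  k=3: S(3,0) = 12.5711; S(3,1) = 11.5284; S(3,2) = 10.5722; S(3,3) = 9.6954
  k=4: S(4,0) = 13.1273; S(4,1) = 12.0385; S(4,2) = 11.0400; S(4,3) = 10.1243; S(4,4) = 9.2846
Terminal payoffs V(N, i) = max(S_T - K, 0):
  V(4,0) = 0.817319; V(4,1) = 0.000000; V(4,2) = 0.000000; V(4,3) = 0.000000; V(4,4) = 0.000000
Backward induction: V(k, i) = exp(-r*dt) * [p * V(k+1, i) + (1-p) * V(k+1, i+1)].
  V(3,0) = exp(-r*dt) * [p*0.817319 + (1-p)*0.000000] = 0.401320
  V(3,1) = exp(-r*dt) * [p*0.000000 + (1-p)*0.000000] = 0.000000
  V(3,2) = exp(-r*dt) * [p*0.000000 + (1-p)*0.000000] = 0.000000
  V(3,3) = exp(-r*dt) * [p*0.000000 + (1-p)*0.000000] = 0.000000
  V(2,0) = exp(-r*dt) * [p*0.401320 + (1-p)*0.000000] = 0.197056
  V(2,1) = exp(-r*dt) * [p*0.000000 + (1-p)*0.000000] = 0.000000
  V(2,2) = exp(-r*dt) * [p*0.000000 + (1-p)*0.000000] = 0.000000
  V(1,0) = exp(-r*dt) * [p*0.197056 + (1-p)*0.000000] = 0.096759
  V(1,1) = exp(-r*dt) * [p*0.000000 + (1-p)*0.000000] = 0.000000
  V(0,0) = exp(-r*dt) * [p*0.096759 + (1-p)*0.000000] = 0.047511

Answer: Price = V(0,0) = 0.0475


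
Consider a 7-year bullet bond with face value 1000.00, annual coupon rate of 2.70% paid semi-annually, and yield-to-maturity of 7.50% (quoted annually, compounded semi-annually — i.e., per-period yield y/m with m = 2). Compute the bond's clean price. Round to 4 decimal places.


Coupon per period c = face * coupon_rate / m = 13.500000
Periods per year m = 2; per-period yield y/m = 0.037500
Number of cashflows N = 14
Cashflows (t years, CF_t, discount factor 1/(1+y/m)^(m*t), PV):
  t = 0.5000: CF_t = 13.500000, DF = 0.963855, PV = 13.012048
  t = 1.0000: CF_t = 13.500000, DF = 0.929017, PV = 12.541733
  t = 1.5000: CF_t = 13.500000, DF = 0.895438, PV = 12.088418
  t = 2.0000: CF_t = 13.500000, DF = 0.863073, PV = 11.651487
  t = 2.5000: CF_t = 13.500000, DF = 0.831878, PV = 11.230349
  t = 3.0000: CF_t = 13.500000, DF = 0.801810, PV = 10.824432
  t = 3.5000: CF_t = 13.500000, DF = 0.772829, PV = 10.433188
  t = 4.0000: CF_t = 13.500000, DF = 0.744895, PV = 10.056085
  t = 4.5000: CF_t = 13.500000, DF = 0.717971, PV = 9.692612
  t = 5.0000: CF_t = 13.500000, DF = 0.692020, PV = 9.342276
  t = 5.5000: CF_t = 13.500000, DF = 0.667008, PV = 9.004604
  t = 6.0000: CF_t = 13.500000, DF = 0.642899, PV = 8.679136
  t = 6.5000: CF_t = 13.500000, DF = 0.619662, PV = 8.365432
  t = 7.0000: CF_t = 1013.500000, DF = 0.597264, PV = 605.327323
Price P = sum_t PV_t = 742.249124

Answer: Price = 742.2491


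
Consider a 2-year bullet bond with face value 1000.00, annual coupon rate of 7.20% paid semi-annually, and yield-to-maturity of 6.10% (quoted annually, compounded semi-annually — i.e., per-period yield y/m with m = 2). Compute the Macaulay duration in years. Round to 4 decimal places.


Coupon per period c = face * coupon_rate / m = 36.000000
Periods per year m = 2; per-period yield y/m = 0.030500
Number of cashflows N = 4
Cashflows (t years, CF_t, discount factor 1/(1+y/m)^(m*t), PV):
  t = 0.5000: CF_t = 36.000000, DF = 0.970403, PV = 34.934498
  t = 1.0000: CF_t = 36.000000, DF = 0.941681, PV = 33.900532
  t = 1.5000: CF_t = 36.000000, DF = 0.913810, PV = 32.897168
  t = 2.0000: CF_t = 1036.000000, DF = 0.886764, PV = 918.687423
Price P = sum_t PV_t = 1020.419621
Macaulay numerator sum_t t * PV_t:
  t * PV_t at t = 0.5000: 17.467249
  t * PV_t at t = 1.0000: 33.900532
  t * PV_t at t = 1.5000: 49.345752
  t * PV_t at t = 2.0000: 1837.374846
Macaulay duration D = (sum_t t * PV_t) / P = 1938.088379 / 1020.419621 = 1.899305

Answer: Macaulay duration = 1.8993 years


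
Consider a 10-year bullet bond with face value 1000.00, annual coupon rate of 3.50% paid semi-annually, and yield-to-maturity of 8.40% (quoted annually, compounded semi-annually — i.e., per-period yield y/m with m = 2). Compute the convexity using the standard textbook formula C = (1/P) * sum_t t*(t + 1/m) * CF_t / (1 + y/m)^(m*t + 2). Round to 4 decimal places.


Answer: Convexity = 73.1145

Derivation:
Coupon per period c = face * coupon_rate / m = 17.500000
Periods per year m = 2; per-period yield y/m = 0.042000
Number of cashflows N = 20
Cashflows (t years, CF_t, discount factor 1/(1+y/m)^(m*t), PV):
  t = 0.5000: CF_t = 17.500000, DF = 0.959693, PV = 16.794626
  t = 1.0000: CF_t = 17.500000, DF = 0.921010, PV = 16.117683
  t = 1.5000: CF_t = 17.500000, DF = 0.883887, PV = 15.468026
  t = 2.0000: CF_t = 17.500000, DF = 0.848260, PV = 14.844555
  t = 2.5000: CF_t = 17.500000, DF = 0.814069, PV = 14.246214
  t = 3.0000: CF_t = 17.500000, DF = 0.781257, PV = 13.671990
  t = 3.5000: CF_t = 17.500000, DF = 0.749766, PV = 13.120912
  t = 4.0000: CF_t = 17.500000, DF = 0.719545, PV = 12.592046
  t = 4.5000: CF_t = 17.500000, DF = 0.690543, PV = 12.084497
  t = 5.0000: CF_t = 17.500000, DF = 0.662709, PV = 11.597406
  t = 5.5000: CF_t = 17.500000, DF = 0.635997, PV = 11.129948
  t = 6.0000: CF_t = 17.500000, DF = 0.610362, PV = 10.681332
  t = 6.5000: CF_t = 17.500000, DF = 0.585760, PV = 10.250799
  t = 7.0000: CF_t = 17.500000, DF = 0.562150, PV = 9.837619
  t = 7.5000: CF_t = 17.500000, DF = 0.539491, PV = 9.441093
  t = 8.0000: CF_t = 17.500000, DF = 0.517746, PV = 9.060550
  t = 8.5000: CF_t = 17.500000, DF = 0.496877, PV = 8.695345
  t = 9.0000: CF_t = 17.500000, DF = 0.476849, PV = 8.344861
  t = 9.5000: CF_t = 17.500000, DF = 0.457629, PV = 8.008504
  t = 10.0000: CF_t = 1017.500000, DF = 0.439183, PV = 446.868805
Price P = sum_t PV_t = 672.856809
Convexity numerator sum_t t*(t + 1/m) * CF_t / (1+y/m)^(m*t + 2):
  t = 0.5000: term = 7.734013
  t = 1.0000: term = 22.266832
  t = 1.5000: term = 42.738641
  t = 2.0000: term = 68.359950
  t = 2.5000: term = 98.406838
  t = 3.0000: term = 132.216482
  t = 3.5000: term = 169.182958
  t = 4.0000: term = 208.753307
  t = 4.5000: term = 250.423833
  t = 5.0000: term = 293.736635
  t = 5.5000: term = 338.276355
  t = 6.0000: term = 383.667127
  t = 6.5000: term = 429.569720
  t = 7.0000: term = 475.678857
  t = 7.5000: term = 521.720710
  t = 8.0000: term = 567.450548
  t = 8.5000: term = 612.650544
  t = 9.0000: term = 657.127715
  t = 9.5000: term = 700.712001
  t = 10.0000: term = 43214.938548
Convexity = (1/P) * sum = 49195.611615 / 672.856809 = 73.114533


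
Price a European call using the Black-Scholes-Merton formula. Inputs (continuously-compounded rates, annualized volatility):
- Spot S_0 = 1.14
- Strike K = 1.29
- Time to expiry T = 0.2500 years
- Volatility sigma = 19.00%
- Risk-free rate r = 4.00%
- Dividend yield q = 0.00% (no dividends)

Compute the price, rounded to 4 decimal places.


Answer: Price = 0.0065

Derivation:
d1 = (ln(S/K) + (r - q + 0.5*sigma^2) * T) / (sigma * sqrt(T)) = -1.14843638
d2 = d1 - sigma * sqrt(T) = -1.24343638
exp(-rT) = 0.99004983; exp(-qT) = 1.00000000
C = S_0 * exp(-qT) * N(d1) - K * exp(-rT) * N(d2)
N(d1) = 0.12539423; N(d2) = 0.10685354
C = 1.1400 * 1.00000000 * 0.12539423 - 1.2900 * 0.99004983 * 0.10685354 = 0.0065


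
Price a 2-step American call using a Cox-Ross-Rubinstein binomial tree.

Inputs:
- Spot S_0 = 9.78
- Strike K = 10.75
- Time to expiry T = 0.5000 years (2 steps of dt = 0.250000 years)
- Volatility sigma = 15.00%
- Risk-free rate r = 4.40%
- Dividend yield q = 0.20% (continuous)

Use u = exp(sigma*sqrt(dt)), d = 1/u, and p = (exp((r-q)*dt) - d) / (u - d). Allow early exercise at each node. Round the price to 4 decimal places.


Answer: Price = V(0,0) = 0.1824

Derivation:
dt = T/N = 0.250000
u = exp(sigma*sqrt(dt)) = 1.077884; d = 1/u = 0.927743
p = (exp((r-q)*dt) - d) / (u - d) = 0.551562
Discount per step: exp(-r*dt) = 0.989060
Stock lattice S(k, i) with i counting down-moves:
  k=0: S(0,0) = 9.7800
  k=1: S(1,0) = 10.5417; S(1,1) = 9.0733
  k=2: S(2,0) = 11.3627; S(2,1) = 9.7800; S(2,2) = 8.4177
Terminal payoffs V(N, i) = max(S_T - K, 0):
  V(2,0) = 0.612739; V(2,1) = 0.000000; V(2,2) = 0.000000
Backward induction: V(k, i) = exp(-r*dt) * [p * V(k+1, i) + (1-p) * V(k+1, i+1)]; then take max(V_cont, immediate exercise) for American.
  V(1,0) = exp(-r*dt) * [p*0.612739 + (1-p)*0.000000] = 0.334266; exercise = 0.000000; V(1,0) = max -> 0.334266
  V(1,1) = exp(-r*dt) * [p*0.000000 + (1-p)*0.000000] = 0.000000; exercise = 0.000000; V(1,1) = max -> 0.000000
  V(0,0) = exp(-r*dt) * [p*0.334266 + (1-p)*0.000000] = 0.182351; exercise = 0.000000; V(0,0) = max -> 0.182351


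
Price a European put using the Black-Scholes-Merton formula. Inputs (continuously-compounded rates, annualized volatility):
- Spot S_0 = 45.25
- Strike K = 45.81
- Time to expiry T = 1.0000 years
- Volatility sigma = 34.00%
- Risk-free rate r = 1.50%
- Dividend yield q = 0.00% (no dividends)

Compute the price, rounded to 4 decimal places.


d1 = (ln(S/K) + (r - q + 0.5*sigma^2) * T) / (sigma * sqrt(T)) = 0.17794195
d2 = d1 - sigma * sqrt(T) = -0.16205805
exp(-rT) = 0.98511194; exp(-qT) = 1.00000000
P = K * exp(-rT) * N(-d2) - S_0 * exp(-qT) * N(-d1)
N(-d1) = 0.42938428; N(-d2) = 0.56436993
P = 45.8100 * 0.98511194 * 0.56436993 - 45.2500 * 1.00000000 * 0.42938428 = 6.0392

Answer: Price = 6.0392
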